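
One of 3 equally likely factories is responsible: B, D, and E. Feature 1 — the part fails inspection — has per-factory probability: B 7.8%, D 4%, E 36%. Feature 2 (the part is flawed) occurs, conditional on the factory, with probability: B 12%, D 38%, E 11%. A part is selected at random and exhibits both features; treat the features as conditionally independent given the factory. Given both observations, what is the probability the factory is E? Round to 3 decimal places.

Since the prior is uniform, the posterior is proportional to the likelihood:
  B: 0.078 × 0.12 = 0.00936
  D: 0.04 × 0.38 = 0.0152
  E: 0.36 × 0.11 = 0.0396
Sum = 0.06416.
P(E | evidence) = 0.0396 / 0.06416 ≈ 0.617.

0.617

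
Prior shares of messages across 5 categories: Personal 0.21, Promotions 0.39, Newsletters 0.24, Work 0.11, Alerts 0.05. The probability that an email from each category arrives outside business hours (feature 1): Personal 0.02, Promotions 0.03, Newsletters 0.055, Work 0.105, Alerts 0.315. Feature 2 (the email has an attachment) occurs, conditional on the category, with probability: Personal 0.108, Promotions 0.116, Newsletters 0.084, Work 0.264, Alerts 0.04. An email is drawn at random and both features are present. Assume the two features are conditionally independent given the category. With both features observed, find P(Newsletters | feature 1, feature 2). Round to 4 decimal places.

Compute prior × likelihood for every hypothesis:
  Personal: 0.21 × 0.02 × 0.108 = 0.0004536
  Promotions: 0.39 × 0.03 × 0.116 = 0.0013572
  Newsletters: 0.24 × 0.055 × 0.084 = 0.0011088
  Work: 0.11 × 0.105 × 0.264 = 0.0030492
  Alerts: 0.05 × 0.315 × 0.04 = 0.00063
Total = 0.0065988.
P(Newsletters | evidence) = 0.0011088 / 0.0065988 ≈ 0.1680.

0.1680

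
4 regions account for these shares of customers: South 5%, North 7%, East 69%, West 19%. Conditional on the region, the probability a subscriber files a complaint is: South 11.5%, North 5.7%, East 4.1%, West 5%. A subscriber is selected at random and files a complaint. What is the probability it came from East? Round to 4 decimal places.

0.5952

Compute prior × likelihood for every hypothesis:
  South: 0.05 × 0.115 = 0.00575
  North: 0.07 × 0.057 = 0.00399
  East: 0.69 × 0.041 = 0.02829
  West: 0.19 × 0.05 = 0.0095
Sum = 0.04753.
P(East | evidence) = 0.02829 / 0.04753 ≈ 0.5952.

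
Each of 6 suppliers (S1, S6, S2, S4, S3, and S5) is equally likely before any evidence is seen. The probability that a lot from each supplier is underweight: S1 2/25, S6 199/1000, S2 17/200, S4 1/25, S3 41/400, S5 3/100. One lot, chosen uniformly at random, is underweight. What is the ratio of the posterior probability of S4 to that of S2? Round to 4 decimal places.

Since the prior is uniform, the posterior is proportional to the likelihood:
  S1: 0.08
  S6: 0.199
  S2: 0.085
  S4: 0.04
  S3: 0.1025
  S5: 0.03
Total = 0.5365.
The ratio is 0.04 / 0.085 (the normalizer cancels) = 0.4706.

0.4706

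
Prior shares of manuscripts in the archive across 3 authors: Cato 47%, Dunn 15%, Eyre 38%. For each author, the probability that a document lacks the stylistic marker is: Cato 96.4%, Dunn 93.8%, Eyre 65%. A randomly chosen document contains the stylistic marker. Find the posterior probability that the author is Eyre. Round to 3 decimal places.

Taking complements, P(marker | each) = Cato 0.036, Dunn 0.062, Eyre 0.35.
Unnormalized posteriors (prior × likelihood):
  Cato: 0.47 × 0.036 = 0.01692
  Dunn: 0.15 × 0.062 = 0.0093
  Eyre: 0.38 × 0.35 = 0.133
Normalizing constant = 0.15922.
P(Eyre | evidence) = 0.133 / 0.15922 ≈ 0.835.

0.835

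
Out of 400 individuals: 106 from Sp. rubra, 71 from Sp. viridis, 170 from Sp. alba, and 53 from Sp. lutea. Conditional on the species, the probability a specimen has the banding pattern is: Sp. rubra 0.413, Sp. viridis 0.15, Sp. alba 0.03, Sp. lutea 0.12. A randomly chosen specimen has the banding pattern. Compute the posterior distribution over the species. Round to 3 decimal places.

Sp. rubra 0.664, Sp. viridis 0.162, Sp. alba 0.077, Sp. lutea 0.097

Prior × likelihood for each hypothesis:
  Sp. rubra: 0.265 × 0.413 = 0.109445
  Sp. viridis: 0.1775 × 0.15 = 0.026625
  Sp. alba: 0.425 × 0.03 = 0.01275
  Sp. lutea: 0.1325 × 0.12 = 0.0159
Sum = 0.16472.
P(Sp. rubra | banded) = 0.109445/0.16472 ≈ 0.664
P(Sp. viridis | banded) = 0.026625/0.16472 ≈ 0.162
P(Sp. alba | banded) = 0.01275/0.16472 ≈ 0.077
P(Sp. lutea | banded) = 0.0159/0.16472 ≈ 0.097
(Check: 0.664+0.162+0.077+0.097 = 1.000.)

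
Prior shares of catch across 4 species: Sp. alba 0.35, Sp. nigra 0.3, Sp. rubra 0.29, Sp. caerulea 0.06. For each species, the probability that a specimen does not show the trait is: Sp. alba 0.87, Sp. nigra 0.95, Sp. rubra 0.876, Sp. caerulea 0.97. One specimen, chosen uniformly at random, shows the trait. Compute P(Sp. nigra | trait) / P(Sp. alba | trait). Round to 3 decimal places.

Taking complements, P(trait | each) = Sp. alba 0.13, Sp. nigra 0.05, Sp. rubra 0.124, Sp. caerulea 0.03.
By Bayes' rule, posterior ∝ prior × likelihood:
  Sp. alba: 0.35 × 0.13 = 0.0455
  Sp. nigra: 0.3 × 0.05 = 0.015
  Sp. rubra: 0.29 × 0.124 = 0.03596
  Sp. caerulea: 0.06 × 0.03 = 0.0018
Sum = 0.09826.
The ratio is 0.015 / 0.0455 (the normalizer cancels) = 0.330.

0.330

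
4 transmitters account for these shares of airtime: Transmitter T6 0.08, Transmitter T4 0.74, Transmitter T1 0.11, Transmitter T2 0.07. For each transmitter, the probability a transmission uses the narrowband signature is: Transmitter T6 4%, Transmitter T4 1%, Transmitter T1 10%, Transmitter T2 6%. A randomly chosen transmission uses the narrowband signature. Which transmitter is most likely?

Transmitter T1

By Bayes' rule, posterior ∝ prior × likelihood:
  Transmitter T6: 0.08 × 0.04 = 0.0032
  Transmitter T4: 0.74 × 0.01 = 0.0074
  Transmitter T1: 0.11 × 0.1 = 0.011
  Transmitter T2: 0.07 × 0.06 = 0.0042
Total = 0.0258.
Largest term belongs to Transmitter T1, so Transmitter T1 is most probable.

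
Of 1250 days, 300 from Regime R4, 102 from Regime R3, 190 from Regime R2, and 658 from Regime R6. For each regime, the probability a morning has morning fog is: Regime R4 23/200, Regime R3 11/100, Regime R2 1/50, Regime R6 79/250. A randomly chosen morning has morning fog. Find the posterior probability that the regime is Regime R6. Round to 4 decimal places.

Compute prior × likelihood for every hypothesis:
  Regime R4: 0.24 × 0.115 = 0.0276
  Regime R3: 0.0816 × 0.11 = 0.008976
  Regime R2: 0.152 × 0.02 = 0.00304
  Regime R6: 0.5264 × 0.316 = 0.1663424
Normalizing constant = 0.2059584.
P(Regime R6 | evidence) = 0.1663424 / 0.2059584 ≈ 0.8077.

0.8077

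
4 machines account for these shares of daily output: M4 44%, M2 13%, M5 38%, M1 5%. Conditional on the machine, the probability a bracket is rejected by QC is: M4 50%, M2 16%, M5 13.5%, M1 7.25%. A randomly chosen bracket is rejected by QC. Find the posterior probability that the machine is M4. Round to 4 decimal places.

Prior × likelihood for each hypothesis:
  M4: 0.44 × 0.5 = 0.22
  M2: 0.13 × 0.16 = 0.0208
  M5: 0.38 × 0.135 = 0.0513
  M1: 0.05 × 0.0725 = 0.003625
Total = 0.295725.
P(M4 | evidence) = 0.22 / 0.295725 ≈ 0.7439.

0.7439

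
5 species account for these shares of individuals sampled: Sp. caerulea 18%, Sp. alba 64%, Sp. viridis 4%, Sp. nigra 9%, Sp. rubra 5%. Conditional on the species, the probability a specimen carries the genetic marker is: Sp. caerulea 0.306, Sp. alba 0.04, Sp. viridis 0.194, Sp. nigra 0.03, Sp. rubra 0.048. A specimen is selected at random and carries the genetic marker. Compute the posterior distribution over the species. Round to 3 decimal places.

Sp. caerulea 0.589, Sp. alba 0.274, Sp. viridis 0.083, Sp. nigra 0.029, Sp. rubra 0.026

Compute prior × likelihood for every hypothesis:
  Sp. caerulea: 0.18 × 0.306 = 0.05508
  Sp. alba: 0.64 × 0.04 = 0.0256
  Sp. viridis: 0.04 × 0.194 = 0.00776
  Sp. nigra: 0.09 × 0.03 = 0.0027
  Sp. rubra: 0.05 × 0.048 = 0.0024
Normalizing constant = 0.09354.
P(Sp. caerulea | marker) = 0.05508/0.09354 ≈ 0.589
P(Sp. alba | marker) = 0.0256/0.09354 ≈ 0.274
P(Sp. viridis | marker) = 0.00776/0.09354 ≈ 0.083
P(Sp. nigra | marker) = 0.0027/0.09354 ≈ 0.029
P(Sp. rubra | marker) = 0.0024/0.09354 ≈ 0.026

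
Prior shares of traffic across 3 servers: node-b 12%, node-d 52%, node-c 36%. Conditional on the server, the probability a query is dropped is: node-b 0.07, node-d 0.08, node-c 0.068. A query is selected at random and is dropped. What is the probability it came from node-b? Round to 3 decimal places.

0.113

By Bayes' rule, posterior ∝ prior × likelihood:
  node-b: 0.12 × 0.07 = 0.0084
  node-d: 0.52 × 0.08 = 0.0416
  node-c: 0.36 × 0.068 = 0.02448
Sum = 0.07448.
P(node-b | evidence) = 0.0084 / 0.07448 ≈ 0.113.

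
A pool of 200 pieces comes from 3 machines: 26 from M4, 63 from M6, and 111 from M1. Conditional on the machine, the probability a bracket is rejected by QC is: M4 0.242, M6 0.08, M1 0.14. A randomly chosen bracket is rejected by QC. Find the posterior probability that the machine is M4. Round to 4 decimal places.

0.2341

Compute prior × likelihood for every hypothesis:
  M4: 0.13 × 0.242 = 0.03146
  M6: 0.315 × 0.08 = 0.0252
  M1: 0.555 × 0.14 = 0.0777
Sum = 0.13436.
P(M4 | evidence) = 0.03146 / 0.13436 ≈ 0.2341.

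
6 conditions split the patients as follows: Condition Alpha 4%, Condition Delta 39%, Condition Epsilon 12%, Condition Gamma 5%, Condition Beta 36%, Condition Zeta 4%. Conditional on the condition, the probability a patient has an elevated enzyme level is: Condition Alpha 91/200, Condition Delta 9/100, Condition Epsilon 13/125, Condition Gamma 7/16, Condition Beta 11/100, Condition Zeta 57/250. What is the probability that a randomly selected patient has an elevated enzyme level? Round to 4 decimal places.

Unnormalized posteriors (prior × likelihood):
  Condition Alpha: 0.04 × 0.455 = 0.0182
  Condition Delta: 0.39 × 0.09 = 0.0351
  Condition Epsilon: 0.12 × 0.104 = 0.01248
  Condition Gamma: 0.05 × 0.4375 = 0.021875
  Condition Beta: 0.36 × 0.11 = 0.0396
  Condition Zeta: 0.04 × 0.228 = 0.00912
P(elevated) = 0.0182 + 0.0351 + 0.01248 + 0.021875 + 0.0396 + 0.00912 = 0.136375 → 0.1364.

0.1364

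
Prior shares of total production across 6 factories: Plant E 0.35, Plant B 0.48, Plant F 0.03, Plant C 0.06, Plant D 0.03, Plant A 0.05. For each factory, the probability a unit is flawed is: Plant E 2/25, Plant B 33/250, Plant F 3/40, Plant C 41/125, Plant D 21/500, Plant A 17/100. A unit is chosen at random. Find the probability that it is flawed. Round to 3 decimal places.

Prior × likelihood for each hypothesis:
  Plant E: 0.35 × 0.08 = 0.028
  Plant B: 0.48 × 0.132 = 0.06336
  Plant F: 0.03 × 0.075 = 0.00225
  Plant C: 0.06 × 0.328 = 0.01968
  Plant D: 0.03 × 0.042 = 0.00126
  Plant A: 0.05 × 0.17 = 0.0085
P(flawed) = 0.028 + 0.06336 + 0.00225 + 0.01968 + 0.00126 + 0.0085 = 0.12305 → 0.123.

0.123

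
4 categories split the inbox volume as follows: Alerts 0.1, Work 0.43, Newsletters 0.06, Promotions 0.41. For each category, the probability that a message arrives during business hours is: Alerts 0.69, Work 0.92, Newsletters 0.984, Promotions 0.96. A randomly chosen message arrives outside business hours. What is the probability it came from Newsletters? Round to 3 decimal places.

Taking complements, P(off-hours | each) = Alerts 0.31, Work 0.08, Newsletters 0.016, Promotions 0.04.
Prior × likelihood for each hypothesis:
  Alerts: 0.1 × 0.31 = 0.031
  Work: 0.43 × 0.08 = 0.0344
  Newsletters: 0.06 × 0.016 = 0.00096
  Promotions: 0.41 × 0.04 = 0.0164
Sum = 0.08276.
P(Newsletters | evidence) = 0.00096 / 0.08276 ≈ 0.012.

0.012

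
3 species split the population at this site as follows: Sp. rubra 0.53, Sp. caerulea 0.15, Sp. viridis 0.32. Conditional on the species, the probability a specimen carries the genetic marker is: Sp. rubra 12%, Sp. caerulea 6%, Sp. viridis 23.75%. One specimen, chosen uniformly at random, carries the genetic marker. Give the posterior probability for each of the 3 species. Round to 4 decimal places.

Unnormalized posteriors (prior × likelihood):
  Sp. rubra: 0.53 × 0.12 = 0.0636
  Sp. caerulea: 0.15 × 0.06 = 0.009
  Sp. viridis: 0.32 × 0.2375 = 0.076
Sum = 0.1486.
P(Sp. rubra | marker) = 0.0636/0.1486 ≈ 0.4280
P(Sp. caerulea | marker) = 0.009/0.1486 ≈ 0.0606
P(Sp. viridis | marker) = 0.076/0.1486 ≈ 0.5114

Sp. rubra 0.4280, Sp. caerulea 0.0606, Sp. viridis 0.5114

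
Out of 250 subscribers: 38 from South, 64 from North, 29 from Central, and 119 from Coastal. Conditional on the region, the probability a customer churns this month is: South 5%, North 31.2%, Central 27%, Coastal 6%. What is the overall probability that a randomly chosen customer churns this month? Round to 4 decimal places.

By Bayes' rule, posterior ∝ prior × likelihood:
  South: 0.152 × 0.05 = 0.0076
  North: 0.256 × 0.312 = 0.079872
  Central: 0.116 × 0.27 = 0.03132
  Coastal: 0.476 × 0.06 = 0.02856
P(churn) = 0.0076 + 0.079872 + 0.03132 + 0.02856 = 0.147352 → 0.1474.

0.1474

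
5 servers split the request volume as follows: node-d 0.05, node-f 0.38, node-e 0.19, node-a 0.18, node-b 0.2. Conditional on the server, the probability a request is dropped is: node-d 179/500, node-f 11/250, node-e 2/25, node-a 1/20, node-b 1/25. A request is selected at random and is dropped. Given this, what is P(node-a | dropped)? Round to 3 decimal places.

0.135

By Bayes' rule, posterior ∝ prior × likelihood:
  node-d: 0.05 × 0.358 = 0.0179
  node-f: 0.38 × 0.044 = 0.01672
  node-e: 0.19 × 0.08 = 0.0152
  node-a: 0.18 × 0.05 = 0.009
  node-b: 0.2 × 0.04 = 0.008
Normalizing constant = 0.06682.
P(node-a | evidence) = 0.009 / 0.06682 ≈ 0.135.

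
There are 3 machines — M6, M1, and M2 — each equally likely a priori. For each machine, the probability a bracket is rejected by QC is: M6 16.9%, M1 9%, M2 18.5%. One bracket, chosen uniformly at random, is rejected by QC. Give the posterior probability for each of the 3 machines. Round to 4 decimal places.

Since the prior is uniform, the posterior is proportional to the likelihood:
  M6: 0.169
  M1: 0.09
  M2: 0.185
Total = 0.444.
P(M6 | rejected) = 0.169/0.444 ≈ 0.3806
P(M1 | rejected) = 0.09/0.444 ≈ 0.2027
P(M2 | rejected) = 0.185/0.444 ≈ 0.4167

M6 0.3806, M1 0.2027, M2 0.4167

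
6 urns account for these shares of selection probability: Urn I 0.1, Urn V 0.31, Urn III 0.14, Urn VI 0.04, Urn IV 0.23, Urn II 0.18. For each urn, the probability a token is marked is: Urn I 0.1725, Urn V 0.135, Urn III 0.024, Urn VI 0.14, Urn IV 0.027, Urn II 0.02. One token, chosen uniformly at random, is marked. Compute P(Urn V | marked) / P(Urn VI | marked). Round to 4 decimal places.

By Bayes' rule, posterior ∝ prior × likelihood:
  Urn I: 0.1 × 0.1725 = 0.01725
  Urn V: 0.31 × 0.135 = 0.04185
  Urn III: 0.14 × 0.024 = 0.00336
  Urn VI: 0.04 × 0.14 = 0.0056
  Urn IV: 0.23 × 0.027 = 0.00621
  Urn II: 0.18 × 0.02 = 0.0036
Total = 0.07787.
The ratio is 0.04185 / 0.0056 (the normalizer cancels) = 7.4732.

7.4732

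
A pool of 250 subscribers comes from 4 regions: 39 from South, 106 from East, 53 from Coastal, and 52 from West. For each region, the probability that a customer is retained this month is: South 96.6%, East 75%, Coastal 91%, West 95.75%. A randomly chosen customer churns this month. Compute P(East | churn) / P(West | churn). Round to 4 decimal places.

Taking complements, P(churn | each) = South 0.034, East 0.25, Coastal 0.09, West 0.0425.
Prior × likelihood for each hypothesis:
  South: 0.156 × 0.034 = 0.005304
  East: 0.424 × 0.25 = 0.106
  Coastal: 0.212 × 0.09 = 0.01908
  West: 0.208 × 0.0425 = 0.00884
Normalizing constant = 0.139224.
The ratio is 0.106 / 0.00884 (the normalizer cancels) = 11.9910.

11.9910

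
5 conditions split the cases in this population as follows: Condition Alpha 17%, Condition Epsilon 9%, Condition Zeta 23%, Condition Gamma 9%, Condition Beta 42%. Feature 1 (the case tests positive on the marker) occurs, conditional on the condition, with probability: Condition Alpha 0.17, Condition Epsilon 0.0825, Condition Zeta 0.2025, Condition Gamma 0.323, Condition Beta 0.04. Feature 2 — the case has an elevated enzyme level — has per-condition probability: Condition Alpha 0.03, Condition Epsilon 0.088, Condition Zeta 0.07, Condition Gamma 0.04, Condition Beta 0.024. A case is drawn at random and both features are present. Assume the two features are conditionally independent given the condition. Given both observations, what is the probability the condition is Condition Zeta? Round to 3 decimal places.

Prior × likelihood for each hypothesis:
  Condition Alpha: 0.17 × 0.17 × 0.03 = 0.000867
  Condition Epsilon: 0.09 × 0.0825 × 0.088 = 0.0006534
  Condition Zeta: 0.23 × 0.2025 × 0.07 = 0.00326025
  Condition Gamma: 0.09 × 0.323 × 0.04 = 0.0011628
  Condition Beta: 0.42 × 0.04 × 0.024 = 0.0004032
Normalizing constant = 0.00634665.
P(Condition Zeta | evidence) = 0.00326025 / 0.00634665 ≈ 0.514.

0.514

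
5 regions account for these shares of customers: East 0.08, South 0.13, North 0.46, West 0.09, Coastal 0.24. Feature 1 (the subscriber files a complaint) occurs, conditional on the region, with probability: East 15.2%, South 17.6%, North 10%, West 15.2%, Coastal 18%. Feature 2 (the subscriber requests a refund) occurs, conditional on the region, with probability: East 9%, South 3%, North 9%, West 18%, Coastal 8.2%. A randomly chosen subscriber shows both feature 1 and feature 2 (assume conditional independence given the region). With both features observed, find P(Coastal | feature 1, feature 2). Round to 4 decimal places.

0.2970

Unnormalized posteriors (prior × likelihood):
  East: 0.08 × 0.152 × 0.09 = 0.0010944
  South: 0.13 × 0.176 × 0.03 = 0.0006864
  North: 0.46 × 0.1 × 0.09 = 0.00414
  West: 0.09 × 0.152 × 0.18 = 0.0024624
  Coastal: 0.24 × 0.18 × 0.082 = 0.0035424
Normalizing constant = 0.0119256.
P(Coastal | evidence) = 0.0035424 / 0.0119256 ≈ 0.2970.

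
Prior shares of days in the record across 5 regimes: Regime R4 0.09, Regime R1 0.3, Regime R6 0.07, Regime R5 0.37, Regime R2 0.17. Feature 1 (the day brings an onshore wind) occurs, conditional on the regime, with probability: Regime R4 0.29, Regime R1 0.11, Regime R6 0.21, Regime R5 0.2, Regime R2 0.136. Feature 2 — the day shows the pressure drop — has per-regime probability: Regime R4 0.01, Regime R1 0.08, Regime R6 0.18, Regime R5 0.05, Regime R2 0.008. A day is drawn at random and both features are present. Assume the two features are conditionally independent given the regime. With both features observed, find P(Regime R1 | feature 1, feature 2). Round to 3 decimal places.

0.280

Unnormalized posteriors (prior × likelihood):
  Regime R4: 0.09 × 0.29 × 0.01 = 0.000261
  Regime R1: 0.3 × 0.11 × 0.08 = 0.00264
  Regime R6: 0.07 × 0.21 × 0.18 = 0.002646
  Regime R5: 0.37 × 0.2 × 0.05 = 0.0037
  Regime R2: 0.17 × 0.136 × 0.008 = 0.00018496
Sum = 0.00943196.
P(Regime R1 | evidence) = 0.00264 / 0.00943196 ≈ 0.280.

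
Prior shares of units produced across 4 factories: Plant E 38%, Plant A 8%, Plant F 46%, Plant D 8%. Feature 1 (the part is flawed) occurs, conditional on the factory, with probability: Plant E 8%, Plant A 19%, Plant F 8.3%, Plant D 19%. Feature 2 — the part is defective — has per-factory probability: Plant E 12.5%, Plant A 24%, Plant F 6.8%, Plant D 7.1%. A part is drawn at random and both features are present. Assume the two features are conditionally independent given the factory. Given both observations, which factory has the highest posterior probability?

Plant E

Compute prior × likelihood for every hypothesis:
  Plant E: 0.38 × 0.08 × 0.125 = 0.0038
  Plant A: 0.08 × 0.19 × 0.24 = 0.003648
  Plant F: 0.46 × 0.083 × 0.068 = 0.00259624
  Plant D: 0.08 × 0.19 × 0.071 = 0.0010792
Normalizing constant = 0.01112344.
Largest term belongs to Plant E, so Plant E is most probable.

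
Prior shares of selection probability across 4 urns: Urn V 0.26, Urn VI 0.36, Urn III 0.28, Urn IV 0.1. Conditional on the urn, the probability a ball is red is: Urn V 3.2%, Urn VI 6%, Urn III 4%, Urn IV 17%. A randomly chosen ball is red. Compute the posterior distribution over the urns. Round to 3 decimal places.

By Bayes' rule, posterior ∝ prior × likelihood:
  Urn V: 0.26 × 0.032 = 0.00832
  Urn VI: 0.36 × 0.06 = 0.0216
  Urn III: 0.28 × 0.04 = 0.0112
  Urn IV: 0.1 × 0.17 = 0.017
Normalizing constant = 0.05812.
P(Urn V | red) = 0.00832/0.05812 ≈ 0.143
P(Urn VI | red) = 0.0216/0.05812 ≈ 0.372
P(Urn III | red) = 0.0112/0.05812 ≈ 0.193
P(Urn IV | red) = 0.017/0.05812 ≈ 0.292
(Check: 0.143+0.372+0.193+0.292 = 1.000.)

Urn V 0.143, Urn VI 0.372, Urn III 0.193, Urn IV 0.292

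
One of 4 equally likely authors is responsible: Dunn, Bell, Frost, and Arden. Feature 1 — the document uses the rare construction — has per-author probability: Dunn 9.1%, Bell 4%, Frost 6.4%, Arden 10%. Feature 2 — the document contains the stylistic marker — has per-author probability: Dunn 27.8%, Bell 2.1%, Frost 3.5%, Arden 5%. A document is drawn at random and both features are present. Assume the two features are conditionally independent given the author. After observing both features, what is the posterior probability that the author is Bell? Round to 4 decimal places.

Since the prior is uniform, the posterior is proportional to the likelihood:
  Dunn: 0.091 × 0.278 = 0.025298
  Bell: 0.04 × 0.021 = 0.00084
  Frost: 0.064 × 0.035 = 0.00224
  Arden: 0.1 × 0.05 = 0.005
Normalizing constant = 0.033378.
P(Bell | evidence) = 0.00084 / 0.033378 ≈ 0.0252.

0.0252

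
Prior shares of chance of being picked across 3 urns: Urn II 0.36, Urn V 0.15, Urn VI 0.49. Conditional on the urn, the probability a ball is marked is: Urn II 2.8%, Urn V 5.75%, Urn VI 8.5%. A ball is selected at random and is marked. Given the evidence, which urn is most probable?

Urn VI

By Bayes' rule, posterior ∝ prior × likelihood:
  Urn II: 0.36 × 0.028 = 0.01008
  Urn V: 0.15 × 0.0575 = 0.008625
  Urn VI: 0.49 × 0.085 = 0.04165
Sum = 0.060355.
Largest term belongs to Urn VI, so Urn VI is most probable.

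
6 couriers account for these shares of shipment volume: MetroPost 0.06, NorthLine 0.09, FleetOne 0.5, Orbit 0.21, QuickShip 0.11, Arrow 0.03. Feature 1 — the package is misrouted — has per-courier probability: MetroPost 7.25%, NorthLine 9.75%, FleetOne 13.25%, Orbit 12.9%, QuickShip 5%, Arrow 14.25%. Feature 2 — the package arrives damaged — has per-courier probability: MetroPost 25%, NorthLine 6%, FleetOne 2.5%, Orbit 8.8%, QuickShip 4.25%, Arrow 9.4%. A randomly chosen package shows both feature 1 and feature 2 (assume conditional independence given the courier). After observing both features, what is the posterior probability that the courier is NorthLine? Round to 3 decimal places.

0.084

Compute prior × likelihood for every hypothesis:
  MetroPost: 0.06 × 0.0725 × 0.25 = 0.0010875
  NorthLine: 0.09 × 0.0975 × 0.06 = 0.0005265
  FleetOne: 0.5 × 0.1325 × 0.025 = 0.00165625
  Orbit: 0.21 × 0.129 × 0.088 = 0.00238392
  QuickShip: 0.11 × 0.05 × 0.0425 = 0.00023375
  Arrow: 0.03 × 0.1425 × 0.094 = 0.00040185
Normalizing constant = 0.00628977.
P(NorthLine | evidence) = 0.0005265 / 0.00628977 ≈ 0.084.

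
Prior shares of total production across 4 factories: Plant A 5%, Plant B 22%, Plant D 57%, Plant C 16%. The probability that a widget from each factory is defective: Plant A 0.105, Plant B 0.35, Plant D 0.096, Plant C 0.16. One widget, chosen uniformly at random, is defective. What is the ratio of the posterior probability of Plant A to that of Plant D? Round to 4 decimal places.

Compute prior × likelihood for every hypothesis:
  Plant A: 0.05 × 0.105 = 0.00525
  Plant B: 0.22 × 0.35 = 0.077
  Plant D: 0.57 × 0.096 = 0.05472
  Plant C: 0.16 × 0.16 = 0.0256
Normalizing constant = 0.16257.
The ratio is 0.00525 / 0.05472 (the normalizer cancels) = 0.0959.

0.0959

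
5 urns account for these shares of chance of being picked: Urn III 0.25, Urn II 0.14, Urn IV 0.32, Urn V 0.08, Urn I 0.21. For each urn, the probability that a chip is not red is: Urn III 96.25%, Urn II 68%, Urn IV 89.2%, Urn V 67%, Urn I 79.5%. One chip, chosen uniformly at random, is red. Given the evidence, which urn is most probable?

Urn II

Taking complements, P(red | each) = Urn III 0.0375, Urn II 0.32, Urn IV 0.108, Urn V 0.33, Urn I 0.205.
By Bayes' rule, posterior ∝ prior × likelihood:
  Urn III: 0.25 × 0.0375 = 0.009375
  Urn II: 0.14 × 0.32 = 0.0448
  Urn IV: 0.32 × 0.108 = 0.03456
  Urn V: 0.08 × 0.33 = 0.0264
  Urn I: 0.21 × 0.205 = 0.04305
Normalizing constant = 0.158185.
Largest term belongs to Urn II, so Urn II is most probable.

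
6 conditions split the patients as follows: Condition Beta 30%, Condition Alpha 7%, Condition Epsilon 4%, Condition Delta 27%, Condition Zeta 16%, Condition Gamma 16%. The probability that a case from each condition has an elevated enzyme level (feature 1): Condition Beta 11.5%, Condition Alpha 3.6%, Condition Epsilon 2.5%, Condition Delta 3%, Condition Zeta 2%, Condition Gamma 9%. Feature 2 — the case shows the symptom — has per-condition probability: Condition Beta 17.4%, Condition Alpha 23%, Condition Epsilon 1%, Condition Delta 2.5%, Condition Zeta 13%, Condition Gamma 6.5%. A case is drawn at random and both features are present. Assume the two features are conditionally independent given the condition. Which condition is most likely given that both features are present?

Condition Beta

By Bayes' rule, posterior ∝ prior × likelihood:
  Condition Beta: 0.3 × 0.115 × 0.174 = 0.006003
  Condition Alpha: 0.07 × 0.036 × 0.23 = 0.0005796
  Condition Epsilon: 0.04 × 0.025 × 0.01 = 0.00001
  Condition Delta: 0.27 × 0.03 × 0.025 = 0.0002025
  Condition Zeta: 0.16 × 0.02 × 0.13 = 0.000416
  Condition Gamma: 0.16 × 0.09 × 0.065 = 0.000936
Total = 0.0081471.
Largest term belongs to Condition Beta, so Condition Beta is most probable.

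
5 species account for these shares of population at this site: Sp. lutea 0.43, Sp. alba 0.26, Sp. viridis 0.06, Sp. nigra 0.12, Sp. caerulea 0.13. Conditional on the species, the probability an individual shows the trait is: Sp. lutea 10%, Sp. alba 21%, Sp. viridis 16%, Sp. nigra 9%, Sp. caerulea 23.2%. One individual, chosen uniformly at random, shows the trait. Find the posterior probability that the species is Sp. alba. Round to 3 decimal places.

Prior × likelihood for each hypothesis:
  Sp. lutea: 0.43 × 0.1 = 0.043
  Sp. alba: 0.26 × 0.21 = 0.0546
  Sp. viridis: 0.06 × 0.16 = 0.0096
  Sp. nigra: 0.12 × 0.09 = 0.0108
  Sp. caerulea: 0.13 × 0.232 = 0.03016
Sum = 0.14816.
P(Sp. alba | evidence) = 0.0546 / 0.14816 ≈ 0.369.

0.369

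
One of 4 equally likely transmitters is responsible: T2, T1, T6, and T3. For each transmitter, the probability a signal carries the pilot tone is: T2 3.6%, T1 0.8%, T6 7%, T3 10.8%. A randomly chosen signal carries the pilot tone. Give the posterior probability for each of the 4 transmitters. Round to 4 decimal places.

T2 0.1622, T1 0.0360, T6 0.3153, T3 0.4865

With a uniform prior (1/4 each), posterior ∝ likelihood:
  T2: 0.036
  T1: 0.008
  T6: 0.07
  T3: 0.108
Total = 0.222.
P(T2 | pilot) = 0.036/0.222 ≈ 0.1622
P(T1 | pilot) = 0.008/0.222 ≈ 0.0360
P(T6 | pilot) = 0.07/0.222 ≈ 0.3153
P(T3 | pilot) = 0.108/0.222 ≈ 0.4865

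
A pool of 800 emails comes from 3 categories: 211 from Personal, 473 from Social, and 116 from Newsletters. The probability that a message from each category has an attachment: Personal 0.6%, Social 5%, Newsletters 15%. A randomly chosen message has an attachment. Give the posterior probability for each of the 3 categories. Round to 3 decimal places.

Personal 0.030, Social 0.559, Newsletters 0.411

By Bayes' rule, posterior ∝ prior × likelihood:
  Personal: 0.26375 × 0.006 = 0.0015825
  Social: 0.59125 × 0.05 = 0.0295625
  Newsletters: 0.145 × 0.15 = 0.02175
Sum = 0.052895.
P(Personal | attachment) = 0.0015825/0.052895 ≈ 0.030
P(Social | attachment) = 0.0295625/0.052895 ≈ 0.559
P(Newsletters | attachment) = 0.02175/0.052895 ≈ 0.411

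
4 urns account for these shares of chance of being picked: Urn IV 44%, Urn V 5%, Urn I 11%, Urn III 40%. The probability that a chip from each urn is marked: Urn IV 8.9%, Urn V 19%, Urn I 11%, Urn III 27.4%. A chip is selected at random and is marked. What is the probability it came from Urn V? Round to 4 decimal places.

By Bayes' rule, posterior ∝ prior × likelihood:
  Urn IV: 0.44 × 0.089 = 0.03916
  Urn V: 0.05 × 0.19 = 0.0095
  Urn I: 0.11 × 0.11 = 0.0121
  Urn III: 0.4 × 0.274 = 0.1096
Total = 0.17036.
P(Urn V | evidence) = 0.0095 / 0.17036 ≈ 0.0558.

0.0558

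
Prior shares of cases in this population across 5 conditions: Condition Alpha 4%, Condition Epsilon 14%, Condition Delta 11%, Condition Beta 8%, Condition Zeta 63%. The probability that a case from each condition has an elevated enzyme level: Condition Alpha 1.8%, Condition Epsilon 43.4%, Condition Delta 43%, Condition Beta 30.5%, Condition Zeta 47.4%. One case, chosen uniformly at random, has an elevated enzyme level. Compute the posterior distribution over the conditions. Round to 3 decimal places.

Prior × likelihood for each hypothesis:
  Condition Alpha: 0.04 × 0.018 = 0.00072
  Condition Epsilon: 0.14 × 0.434 = 0.06076
  Condition Delta: 0.11 × 0.43 = 0.0473
  Condition Beta: 0.08 × 0.305 = 0.0244
  Condition Zeta: 0.63 × 0.474 = 0.29862
Normalizing constant = 0.4318.
P(Condition Alpha | elevated) = 0.00072/0.4318 ≈ 0.002
P(Condition Epsilon | elevated) = 0.06076/0.4318 ≈ 0.141
P(Condition Delta | elevated) = 0.0473/0.4318 ≈ 0.110
P(Condition Beta | elevated) = 0.0244/0.4318 ≈ 0.057
P(Condition Zeta | elevated) = 0.29862/0.4318 ≈ 0.692

Condition Alpha 0.002, Condition Epsilon 0.141, Condition Delta 0.110, Condition Beta 0.057, Condition Zeta 0.692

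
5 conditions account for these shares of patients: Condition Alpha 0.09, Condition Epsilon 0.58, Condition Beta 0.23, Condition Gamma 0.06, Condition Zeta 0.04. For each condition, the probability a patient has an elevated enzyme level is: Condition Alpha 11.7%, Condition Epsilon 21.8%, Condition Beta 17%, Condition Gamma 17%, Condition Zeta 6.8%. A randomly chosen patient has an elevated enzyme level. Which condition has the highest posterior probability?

Prior × likelihood for each hypothesis:
  Condition Alpha: 0.09 × 0.117 = 0.01053
  Condition Epsilon: 0.58 × 0.218 = 0.12644
  Condition Beta: 0.23 × 0.17 = 0.0391
  Condition Gamma: 0.06 × 0.17 = 0.0102
  Condition Zeta: 0.04 × 0.068 = 0.00272
Sum = 0.18899.
Largest term belongs to Condition Epsilon, so Condition Epsilon is most probable.

Condition Epsilon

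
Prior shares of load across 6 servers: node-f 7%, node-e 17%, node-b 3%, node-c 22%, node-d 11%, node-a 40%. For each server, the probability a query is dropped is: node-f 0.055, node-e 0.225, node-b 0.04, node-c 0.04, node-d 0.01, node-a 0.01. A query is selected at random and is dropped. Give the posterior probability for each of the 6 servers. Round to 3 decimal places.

node-f 0.067, node-e 0.669, node-b 0.021, node-c 0.154, node-d 0.019, node-a 0.070

Unnormalized posteriors (prior × likelihood):
  node-f: 0.07 × 0.055 = 0.00385
  node-e: 0.17 × 0.225 = 0.03825
  node-b: 0.03 × 0.04 = 0.0012
  node-c: 0.22 × 0.04 = 0.0088
  node-d: 0.11 × 0.01 = 0.0011
  node-a: 0.4 × 0.01 = 0.004
Normalizing constant = 0.0572.
P(node-f | dropped) = 0.00385/0.0572 ≈ 0.067
P(node-e | dropped) = 0.03825/0.0572 ≈ 0.669
P(node-b | dropped) = 0.0012/0.0572 ≈ 0.021
P(node-c | dropped) = 0.0088/0.0572 ≈ 0.154
P(node-d | dropped) = 0.0011/0.0572 ≈ 0.019
P(node-a | dropped) = 0.004/0.0572 ≈ 0.070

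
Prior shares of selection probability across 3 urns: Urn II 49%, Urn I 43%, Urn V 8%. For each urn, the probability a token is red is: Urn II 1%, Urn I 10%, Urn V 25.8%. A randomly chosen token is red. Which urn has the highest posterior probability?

Prior × likelihood for each hypothesis:
  Urn II: 0.49 × 0.01 = 0.0049
  Urn I: 0.43 × 0.1 = 0.043
  Urn V: 0.08 × 0.258 = 0.02064
Total = 0.06854.
Largest term belongs to Urn I, so Urn I is most probable.

Urn I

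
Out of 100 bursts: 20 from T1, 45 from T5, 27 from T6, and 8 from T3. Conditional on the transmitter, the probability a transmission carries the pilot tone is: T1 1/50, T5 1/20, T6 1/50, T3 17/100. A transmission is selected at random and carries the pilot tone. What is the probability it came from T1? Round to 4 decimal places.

0.0879

Prior × likelihood for each hypothesis:
  T1: 0.2 × 0.02 = 0.004
  T5: 0.45 × 0.05 = 0.0225
  T6: 0.27 × 0.02 = 0.0054
  T3: 0.08 × 0.17 = 0.0136
Sum = 0.0455.
P(T1 | evidence) = 0.004 / 0.0455 ≈ 0.0879.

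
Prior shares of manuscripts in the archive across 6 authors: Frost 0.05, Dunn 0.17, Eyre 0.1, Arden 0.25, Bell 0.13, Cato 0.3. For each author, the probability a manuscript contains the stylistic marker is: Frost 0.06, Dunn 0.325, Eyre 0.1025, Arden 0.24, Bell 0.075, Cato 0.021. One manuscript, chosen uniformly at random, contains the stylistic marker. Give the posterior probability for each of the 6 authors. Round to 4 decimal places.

Unnormalized posteriors (prior × likelihood):
  Frost: 0.05 × 0.06 = 0.003
  Dunn: 0.17 × 0.325 = 0.05525
  Eyre: 0.1 × 0.1025 = 0.01025
  Arden: 0.25 × 0.24 = 0.06
  Bell: 0.13 × 0.075 = 0.00975
  Cato: 0.3 × 0.021 = 0.0063
Normalizing constant = 0.14455.
P(Frost | marker) = 0.003/0.14455 ≈ 0.0208
P(Dunn | marker) = 0.05525/0.14455 ≈ 0.3822
P(Eyre | marker) = 0.01025/0.14455 ≈ 0.0709
P(Arden | marker) = 0.06/0.14455 ≈ 0.4151
P(Bell | marker) = 0.00975/0.14455 ≈ 0.0675
P(Cato | marker) = 0.0063/0.14455 ≈ 0.0436

Frost 0.0208, Dunn 0.3822, Eyre 0.0709, Arden 0.4151, Bell 0.0675, Cato 0.0436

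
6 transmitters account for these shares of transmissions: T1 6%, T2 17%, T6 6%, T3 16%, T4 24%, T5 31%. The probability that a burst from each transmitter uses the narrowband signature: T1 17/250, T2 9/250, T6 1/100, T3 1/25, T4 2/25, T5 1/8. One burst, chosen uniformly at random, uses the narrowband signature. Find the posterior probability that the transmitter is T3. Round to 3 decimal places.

Unnormalized posteriors (prior × likelihood):
  T1: 0.06 × 0.068 = 0.00408
  T2: 0.17 × 0.036 = 0.00612
  T6: 0.06 × 0.01 = 0.0006
  T3: 0.16 × 0.04 = 0.0064
  T4: 0.24 × 0.08 = 0.0192
  T5: 0.31 × 0.125 = 0.03875
Total = 0.07515.
P(T3 | evidence) = 0.0064 / 0.07515 ≈ 0.085.

0.085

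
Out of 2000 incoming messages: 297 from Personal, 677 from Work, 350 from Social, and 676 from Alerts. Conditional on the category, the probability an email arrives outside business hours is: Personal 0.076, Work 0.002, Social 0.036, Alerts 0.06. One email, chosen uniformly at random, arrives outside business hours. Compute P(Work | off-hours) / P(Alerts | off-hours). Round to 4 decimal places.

Prior × likelihood for each hypothesis:
  Personal: 0.1485 × 0.076 = 0.011286
  Work: 0.3385 × 0.002 = 0.000677
  Social: 0.175 × 0.036 = 0.0063
  Alerts: 0.338 × 0.06 = 0.02028
Sum = 0.038543.
The ratio is 0.000677 / 0.02028 (the normalizer cancels) = 0.0334.

0.0334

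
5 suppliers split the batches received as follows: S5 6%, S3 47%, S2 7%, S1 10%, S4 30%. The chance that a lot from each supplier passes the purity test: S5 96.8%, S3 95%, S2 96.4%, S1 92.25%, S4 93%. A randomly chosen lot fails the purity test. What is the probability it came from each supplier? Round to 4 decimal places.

S5 0.0339, S3 0.4145, S2 0.0445, S1 0.1367, S4 0.3704

Taking complements, P(off-spec | each) = S5 0.032, S3 0.05, S2 0.036, S1 0.0775, S4 0.07.
Unnormalized posteriors (prior × likelihood):
  S5: 0.06 × 0.032 = 0.00192
  S3: 0.47 × 0.05 = 0.0235
  S2: 0.07 × 0.036 = 0.00252
  S1: 0.1 × 0.0775 = 0.00775
  S4: 0.3 × 0.07 = 0.021
Normalizing constant = 0.05669.
P(S5 | off-spec) = 0.00192/0.05669 ≈ 0.0339
P(S3 | off-spec) = 0.0235/0.05669 ≈ 0.4145
P(S2 | off-spec) = 0.00252/0.05669 ≈ 0.0445
P(S1 | off-spec) = 0.00775/0.05669 ≈ 0.1367
P(S4 | off-spec) = 0.021/0.05669 ≈ 0.3704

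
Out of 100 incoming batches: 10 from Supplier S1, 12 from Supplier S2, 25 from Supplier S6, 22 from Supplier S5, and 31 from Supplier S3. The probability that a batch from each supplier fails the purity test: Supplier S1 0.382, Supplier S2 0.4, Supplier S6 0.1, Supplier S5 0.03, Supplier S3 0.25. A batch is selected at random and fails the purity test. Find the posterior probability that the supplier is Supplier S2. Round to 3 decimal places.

Prior × likelihood for each hypothesis:
  Supplier S1: 0.1 × 0.382 = 0.0382
  Supplier S2: 0.12 × 0.4 = 0.048
  Supplier S6: 0.25 × 0.1 = 0.025
  Supplier S5: 0.22 × 0.03 = 0.0066
  Supplier S3: 0.31 × 0.25 = 0.0775
Sum = 0.1953.
P(Supplier S2 | evidence) = 0.048 / 0.1953 ≈ 0.246.

0.246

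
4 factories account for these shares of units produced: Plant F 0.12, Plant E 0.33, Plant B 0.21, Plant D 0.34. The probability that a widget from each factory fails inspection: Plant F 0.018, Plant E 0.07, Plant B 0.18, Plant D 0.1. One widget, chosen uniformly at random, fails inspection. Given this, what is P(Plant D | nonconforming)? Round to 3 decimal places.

Compute prior × likelihood for every hypothesis:
  Plant F: 0.12 × 0.018 = 0.00216
  Plant E: 0.33 × 0.07 = 0.0231
  Plant B: 0.21 × 0.18 = 0.0378
  Plant D: 0.34 × 0.1 = 0.034
Total = 0.09706.
P(Plant D | evidence) = 0.034 / 0.09706 ≈ 0.350.

0.350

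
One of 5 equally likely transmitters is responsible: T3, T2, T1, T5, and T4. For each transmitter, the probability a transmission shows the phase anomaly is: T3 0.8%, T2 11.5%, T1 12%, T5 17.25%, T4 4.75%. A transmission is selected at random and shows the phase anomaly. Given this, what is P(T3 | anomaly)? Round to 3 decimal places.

0.017

Since the prior is uniform, the posterior is proportional to the likelihood:
  T3: 0.008
  T2: 0.115
  T1: 0.12
  T5: 0.1725
  T4: 0.0475
Total = 0.463.
P(T3 | evidence) = 0.008 / 0.463 ≈ 0.017.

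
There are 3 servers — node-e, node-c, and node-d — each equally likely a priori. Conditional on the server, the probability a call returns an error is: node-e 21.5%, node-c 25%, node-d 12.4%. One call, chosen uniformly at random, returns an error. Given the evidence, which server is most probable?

With a uniform prior (1/3 each), posterior ∝ likelihood:
  node-e: 0.215
  node-c: 0.25
  node-d: 0.124
Total = 0.589.
Largest term belongs to node-c, so node-c is most probable.

node-c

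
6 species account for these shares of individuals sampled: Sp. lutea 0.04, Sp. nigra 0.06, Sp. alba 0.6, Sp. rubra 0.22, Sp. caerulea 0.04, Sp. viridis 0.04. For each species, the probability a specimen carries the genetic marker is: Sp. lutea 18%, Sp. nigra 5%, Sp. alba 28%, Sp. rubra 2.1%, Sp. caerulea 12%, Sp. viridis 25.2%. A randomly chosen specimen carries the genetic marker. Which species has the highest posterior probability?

Sp. alba

Compute prior × likelihood for every hypothesis:
  Sp. lutea: 0.04 × 0.18 = 0.0072
  Sp. nigra: 0.06 × 0.05 = 0.003
  Sp. alba: 0.6 × 0.28 = 0.168
  Sp. rubra: 0.22 × 0.021 = 0.00462
  Sp. caerulea: 0.04 × 0.12 = 0.0048
  Sp. viridis: 0.04 × 0.252 = 0.01008
Sum = 0.1977.
Largest term belongs to Sp. alba, so Sp. alba is most probable.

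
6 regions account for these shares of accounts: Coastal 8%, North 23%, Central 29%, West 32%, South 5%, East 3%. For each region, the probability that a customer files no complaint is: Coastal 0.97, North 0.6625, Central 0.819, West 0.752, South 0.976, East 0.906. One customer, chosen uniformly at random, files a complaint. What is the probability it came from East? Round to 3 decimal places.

Taking complements, P(complaint | each) = Coastal 0.03, North 0.3375, Central 0.181, West 0.248, South 0.024, East 0.094.
Unnormalized posteriors (prior × likelihood):
  Coastal: 0.08 × 0.03 = 0.0024
  North: 0.23 × 0.3375 = 0.077625
  Central: 0.29 × 0.181 = 0.05249
  West: 0.32 × 0.248 = 0.07936
  South: 0.05 × 0.024 = 0.0012
  East: 0.03 × 0.094 = 0.00282
Normalizing constant = 0.215895.
P(East | evidence) = 0.00282 / 0.215895 ≈ 0.013.

0.013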